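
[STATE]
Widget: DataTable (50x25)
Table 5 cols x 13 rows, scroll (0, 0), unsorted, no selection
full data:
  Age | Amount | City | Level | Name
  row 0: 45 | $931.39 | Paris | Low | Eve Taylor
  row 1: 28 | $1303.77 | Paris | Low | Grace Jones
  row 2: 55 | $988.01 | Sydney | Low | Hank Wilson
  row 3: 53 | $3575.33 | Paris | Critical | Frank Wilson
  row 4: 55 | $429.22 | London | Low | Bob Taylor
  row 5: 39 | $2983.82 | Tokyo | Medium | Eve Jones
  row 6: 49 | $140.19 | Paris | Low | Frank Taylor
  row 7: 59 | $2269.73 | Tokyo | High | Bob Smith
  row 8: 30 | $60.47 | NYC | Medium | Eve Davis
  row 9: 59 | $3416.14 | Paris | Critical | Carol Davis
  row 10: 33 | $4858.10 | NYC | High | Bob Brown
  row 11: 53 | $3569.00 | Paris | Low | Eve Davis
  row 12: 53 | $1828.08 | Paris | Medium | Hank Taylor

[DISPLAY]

Age│Amount  │City  │Level   │Name                 
───┼────────┼──────┼────────┼────────────         
45 │$931.39 │Paris │Low     │Eve Taylor           
28 │$1303.77│Paris │Low     │Grace Jones          
55 │$988.01 │Sydney│Low     │Hank Wilson          
53 │$3575.33│Paris │Critical│Frank Wilson         
55 │$429.22 │London│Low     │Bob Taylor           
39 │$2983.82│Tokyo │Medium  │Eve Jones            
49 │$140.19 │Paris │Low     │Frank Taylor         
59 │$2269.73│Tokyo │High    │Bob Smith            
30 │$60.47  │NYC   │Medium  │Eve Davis            
59 │$3416.14│Paris │Critical│Carol Davis          
33 │$4858.10│NYC   │High    │Bob Brown            
53 │$3569.00│Paris │Low     │Eve Davis            
53 │$1828.08│Paris │Medium  │Hank Taylor          
                                                  
                                                  
                                                  
                                                  
                                                  
                                                  
                                                  
                                                  
                                                  
                                                  


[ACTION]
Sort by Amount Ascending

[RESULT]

Age│Amount ▲│City  │Level   │Name                 
───┼────────┼──────┼────────┼────────────         
30 │$60.47  │NYC   │Medium  │Eve Davis            
49 │$140.19 │Paris │Low     │Frank Taylor         
55 │$429.22 │London│Low     │Bob Taylor           
45 │$931.39 │Paris │Low     │Eve Taylor           
55 │$988.01 │Sydney│Low     │Hank Wilson          
28 │$1303.77│Paris │Low     │Grace Jones          
53 │$1828.08│Paris │Medium  │Hank Taylor          
59 │$2269.73│Tokyo │High    │Bob Smith            
39 │$2983.82│Tokyo │Medium  │Eve Jones            
59 │$3416.14│Paris │Critical│Carol Davis          
53 │$3569.00│Paris │Low     │Eve Davis            
53 │$3575.33│Paris │Critical│Frank Wilson         
33 │$4858.10│NYC   │High    │Bob Brown            
                                                  
                                                  
                                                  
                                                  
                                                  
                                                  
                                                  
                                                  
                                                  
                                                  


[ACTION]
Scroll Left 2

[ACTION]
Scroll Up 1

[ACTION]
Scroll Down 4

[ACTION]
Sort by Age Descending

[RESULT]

Ag▼│Amount  │City  │Level   │Name                 
───┼────────┼──────┼────────┼────────────         
59 │$2269.73│Tokyo │High    │Bob Smith            
59 │$3416.14│Paris │Critical│Carol Davis          
55 │$429.22 │London│Low     │Bob Taylor           
55 │$988.01 │Sydney│Low     │Hank Wilson          
53 │$1828.08│Paris │Medium  │Hank Taylor          
53 │$3569.00│Paris │Low     │Eve Davis            
53 │$3575.33│Paris │Critical│Frank Wilson         
49 │$140.19 │Paris │Low     │Frank Taylor         
45 │$931.39 │Paris │Low     │Eve Taylor           
39 │$2983.82│Tokyo │Medium  │Eve Jones            
33 │$4858.10│NYC   │High    │Bob Brown            
30 │$60.47  │NYC   │Medium  │Eve Davis            
28 │$1303.77│Paris │Low     │Grace Jones          
                                                  
                                                  
                                                  
                                                  
                                                  
                                                  
                                                  
                                                  
                                                  
                                                  


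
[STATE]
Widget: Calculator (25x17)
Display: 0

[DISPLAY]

                        0
┌───┬───┬───┬───┐        
│ 7 │ 8 │ 9 │ ÷ │        
├───┼───┼───┼───┤        
│ 4 │ 5 │ 6 │ × │        
├───┼───┼───┼───┤        
│ 1 │ 2 │ 3 │ - │        
├───┼───┼───┼───┤        
│ 0 │ . │ = │ + │        
├───┼───┼───┼───┤        
│ C │ MC│ MR│ M+│        
└───┴───┴───┴───┘        
                         
                         
                         
                         
                         


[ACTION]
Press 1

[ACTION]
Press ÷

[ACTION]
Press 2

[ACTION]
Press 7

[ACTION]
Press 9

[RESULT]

                      279
┌───┬───┬───┬───┐        
│ 7 │ 8 │ 9 │ ÷ │        
├───┼───┼───┼───┤        
│ 4 │ 5 │ 6 │ × │        
├───┼───┼───┼───┤        
│ 1 │ 2 │ 3 │ - │        
├───┼───┼───┼───┤        
│ 0 │ . │ = │ + │        
├───┼───┼───┼───┤        
│ C │ MC│ MR│ M+│        
└───┴───┴───┴───┘        
                         
                         
                         
                         
                         


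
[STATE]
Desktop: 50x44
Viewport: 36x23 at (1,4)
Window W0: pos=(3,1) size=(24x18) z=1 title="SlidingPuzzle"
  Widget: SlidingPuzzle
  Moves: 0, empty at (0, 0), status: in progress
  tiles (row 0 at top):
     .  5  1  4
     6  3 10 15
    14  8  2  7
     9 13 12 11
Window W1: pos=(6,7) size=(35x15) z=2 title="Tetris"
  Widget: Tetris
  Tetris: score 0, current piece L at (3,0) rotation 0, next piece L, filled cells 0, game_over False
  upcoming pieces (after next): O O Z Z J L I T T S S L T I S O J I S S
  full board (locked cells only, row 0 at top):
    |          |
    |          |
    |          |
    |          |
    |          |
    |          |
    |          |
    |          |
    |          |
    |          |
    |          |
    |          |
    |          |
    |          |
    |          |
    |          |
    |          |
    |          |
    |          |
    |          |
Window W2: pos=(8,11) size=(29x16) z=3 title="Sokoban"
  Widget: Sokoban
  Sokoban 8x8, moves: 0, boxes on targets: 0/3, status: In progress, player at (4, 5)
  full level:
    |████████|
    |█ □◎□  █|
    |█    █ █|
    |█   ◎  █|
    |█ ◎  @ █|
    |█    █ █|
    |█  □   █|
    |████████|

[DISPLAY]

  ┃┌────┬────┬────┬────┐ ┃          
  ┃│    │  5 │  1 │  4 │ ┃          
  ┃├────┼────┼────┼────┤ ┃          
  ┃│ ┏━━━━━━━━━━━━━━━━━━━━━━━━━━━━━━
  ┃├─┃ Tetris                       
  ┃│ ┠──────────────────────────────
  ┃├─┃          │Next:              
  ┃│ ┃ ┏━━━━━━━━━━━━━━━━━━━━━━━━━━━┓
  ┃└─┃ ┃ Sokoban                   ┃
  ┃Mo┃ ┠───────────────────────────┨
  ┃  ┃ ┃████████                   ┃
  ┃  ┃ ┃█ □◎□  █                   ┃
  ┃  ┃ ┃█    █ █                   ┃
  ┃  ┃ ┃█   ◎  █                   ┃
  ┗━━┃ ┃█ ◎  @ █                   ┃
     ┃ ┃█    █ █                   ┃
     ┃ ┃█  □   █                   ┃
     ┗━┃████████                   ┃
       ┃Moves: 0  0/3              ┃
       ┃                           ┃
       ┃                           ┃
       ┃                           ┃
       ┗━━━━━━━━━━━━━━━━━━━━━━━━━━━┛


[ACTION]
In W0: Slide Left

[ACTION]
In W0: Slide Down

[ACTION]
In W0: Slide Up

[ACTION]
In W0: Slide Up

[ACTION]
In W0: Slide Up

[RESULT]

  ┃┌────┬────┬────┬────┐ ┃          
  ┃│  5 │  3 │  1 │  4 │ ┃          
  ┃├────┼────┼────┼────┤ ┃          
  ┃│ ┏━━━━━━━━━━━━━━━━━━━━━━━━━━━━━━
  ┃├─┃ Tetris                       
  ┃│ ┠──────────────────────────────
  ┃├─┃          │Next:              
  ┃│ ┃ ┏━━━━━━━━━━━━━━━━━━━━━━━━━━━┓
  ┃└─┃ ┃ Sokoban                   ┃
  ┃Mo┃ ┠───────────────────────────┨
  ┃  ┃ ┃████████                   ┃
  ┃  ┃ ┃█ □◎□  █                   ┃
  ┃  ┃ ┃█    █ █                   ┃
  ┃  ┃ ┃█   ◎  █                   ┃
  ┗━━┃ ┃█ ◎  @ █                   ┃
     ┃ ┃█    █ █                   ┃
     ┃ ┃█  □   █                   ┃
     ┗━┃████████                   ┃
       ┃Moves: 0  0/3              ┃
       ┃                           ┃
       ┃                           ┃
       ┃                           ┃
       ┗━━━━━━━━━━━━━━━━━━━━━━━━━━━┛


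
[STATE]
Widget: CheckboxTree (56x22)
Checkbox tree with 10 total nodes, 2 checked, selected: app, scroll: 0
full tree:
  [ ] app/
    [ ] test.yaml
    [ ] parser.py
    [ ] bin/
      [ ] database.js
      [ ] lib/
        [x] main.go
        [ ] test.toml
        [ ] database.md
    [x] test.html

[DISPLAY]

>[-] app/                                               
   [ ] test.yaml                                        
   [ ] parser.py                                        
   [-] bin/                                             
     [ ] database.js                                    
     [-] lib/                                           
       [x] main.go                                      
       [ ] test.toml                                    
       [ ] database.md                                  
   [x] test.html                                        
                                                        
                                                        
                                                        
                                                        
                                                        
                                                        
                                                        
                                                        
                                                        
                                                        
                                                        
                                                        


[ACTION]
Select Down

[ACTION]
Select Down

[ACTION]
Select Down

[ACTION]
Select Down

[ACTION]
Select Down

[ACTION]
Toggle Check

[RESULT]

 [-] app/                                               
   [ ] test.yaml                                        
   [ ] parser.py                                        
   [-] bin/                                             
     [ ] database.js                                    
>    [x] lib/                                           
       [x] main.go                                      
       [x] test.toml                                    
       [x] database.md                                  
   [x] test.html                                        
                                                        
                                                        
                                                        
                                                        
                                                        
                                                        
                                                        
                                                        
                                                        
                                                        
                                                        
                                                        


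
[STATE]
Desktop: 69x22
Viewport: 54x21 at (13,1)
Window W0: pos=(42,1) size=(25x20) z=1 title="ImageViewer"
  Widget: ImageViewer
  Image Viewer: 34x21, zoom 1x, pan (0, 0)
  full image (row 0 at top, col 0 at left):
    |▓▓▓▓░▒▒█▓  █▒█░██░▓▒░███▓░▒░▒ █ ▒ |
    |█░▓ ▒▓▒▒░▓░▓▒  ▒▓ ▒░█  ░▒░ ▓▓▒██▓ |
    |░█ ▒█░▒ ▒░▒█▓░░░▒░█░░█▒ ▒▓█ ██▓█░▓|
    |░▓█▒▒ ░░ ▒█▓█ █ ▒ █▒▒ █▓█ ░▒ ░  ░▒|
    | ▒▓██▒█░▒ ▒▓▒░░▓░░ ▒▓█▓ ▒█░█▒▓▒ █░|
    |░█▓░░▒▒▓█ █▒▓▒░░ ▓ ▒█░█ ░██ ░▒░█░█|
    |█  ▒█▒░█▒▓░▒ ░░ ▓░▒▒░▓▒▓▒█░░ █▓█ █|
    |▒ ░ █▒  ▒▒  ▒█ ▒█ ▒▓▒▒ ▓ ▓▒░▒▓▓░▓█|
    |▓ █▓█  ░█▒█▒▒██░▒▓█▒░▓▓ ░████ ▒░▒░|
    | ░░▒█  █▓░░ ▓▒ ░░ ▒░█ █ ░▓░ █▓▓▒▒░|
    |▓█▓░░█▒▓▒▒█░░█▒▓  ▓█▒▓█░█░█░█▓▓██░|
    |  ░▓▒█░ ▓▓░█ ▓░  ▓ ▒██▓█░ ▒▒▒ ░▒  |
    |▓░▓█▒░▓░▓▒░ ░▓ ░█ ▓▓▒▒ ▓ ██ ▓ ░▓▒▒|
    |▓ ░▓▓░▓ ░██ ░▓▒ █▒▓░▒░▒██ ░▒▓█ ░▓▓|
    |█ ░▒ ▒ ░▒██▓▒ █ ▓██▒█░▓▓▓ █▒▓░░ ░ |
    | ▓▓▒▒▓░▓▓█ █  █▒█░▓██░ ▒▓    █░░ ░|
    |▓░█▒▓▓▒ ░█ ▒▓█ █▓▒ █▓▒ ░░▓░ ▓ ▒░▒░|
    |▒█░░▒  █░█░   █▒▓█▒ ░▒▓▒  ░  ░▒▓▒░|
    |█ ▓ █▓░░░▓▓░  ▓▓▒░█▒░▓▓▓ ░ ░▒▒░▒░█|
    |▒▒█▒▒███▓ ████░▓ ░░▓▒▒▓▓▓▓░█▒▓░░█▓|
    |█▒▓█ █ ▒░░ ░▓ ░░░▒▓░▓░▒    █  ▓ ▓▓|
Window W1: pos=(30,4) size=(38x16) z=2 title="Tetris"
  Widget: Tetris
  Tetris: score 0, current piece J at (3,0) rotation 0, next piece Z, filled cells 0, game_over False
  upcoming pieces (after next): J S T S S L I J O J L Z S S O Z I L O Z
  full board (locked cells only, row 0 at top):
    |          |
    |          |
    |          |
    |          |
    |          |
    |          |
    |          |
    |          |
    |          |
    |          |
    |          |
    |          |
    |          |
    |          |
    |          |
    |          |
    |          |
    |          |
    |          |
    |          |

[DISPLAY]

                             ┏━━━━━━━━━━━━━━━━━━━━━━━┓
                             ┃ ImageViewer           ┃
                             ┠───────────────────────┨
                 ┏━━━━━━━━━━━━━━━━━━━━━━━━━━━━━━━━━━━━
                 ┃ Tetris                             
                 ┠────────────────────────────────────
                 ┃          │Next:                    
                 ┃          │▓▓                       
                 ┃          │ ▓▓                      
                 ┃          │                         
                 ┃          │                         
                 ┃          │                         
                 ┃          │Score:                   
                 ┃          │0                        
                 ┃          │                         
                 ┃          │                         
                 ┃          │                         
                 ┃          │                         
                 ┗━━━━━━━━━━━━━━━━━━━━━━━━━━━━━━━━━━━━
                             ┗━━━━━━━━━━━━━━━━━━━━━━━┛
                                                      


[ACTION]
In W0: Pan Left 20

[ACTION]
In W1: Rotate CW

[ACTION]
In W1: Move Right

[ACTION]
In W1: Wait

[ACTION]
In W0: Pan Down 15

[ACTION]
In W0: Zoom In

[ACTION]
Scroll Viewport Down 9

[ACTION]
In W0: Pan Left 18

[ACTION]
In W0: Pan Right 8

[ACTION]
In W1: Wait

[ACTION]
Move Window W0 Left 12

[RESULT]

                 ┏━━━━━━━━━━━━━━━━━━━━━━━┓            
                 ┃ ImageViewer           ┃            
                 ┠───────────────────────┨            
                 ┏━━━━━━━━━━━━━━━━━━━━━━━━━━━━━━━━━━━━
                 ┃ Tetris                             
                 ┠────────────────────────────────────
                 ┃          │Next:                    
                 ┃          │▓▓                       
                 ┃          │ ▓▓                      
                 ┃          │                         
                 ┃          │                         
                 ┃          │                         
                 ┃          │Score:                   
                 ┃          │0                        
                 ┃          │                         
                 ┃          │                         
                 ┃          │                         
                 ┃          │                         
                 ┗━━━━━━━━━━━━━━━━━━━━━━━━━━━━━━━━━━━━
                 ┗━━━━━━━━━━━━━━━━━━━━━━━┛            
                                                      


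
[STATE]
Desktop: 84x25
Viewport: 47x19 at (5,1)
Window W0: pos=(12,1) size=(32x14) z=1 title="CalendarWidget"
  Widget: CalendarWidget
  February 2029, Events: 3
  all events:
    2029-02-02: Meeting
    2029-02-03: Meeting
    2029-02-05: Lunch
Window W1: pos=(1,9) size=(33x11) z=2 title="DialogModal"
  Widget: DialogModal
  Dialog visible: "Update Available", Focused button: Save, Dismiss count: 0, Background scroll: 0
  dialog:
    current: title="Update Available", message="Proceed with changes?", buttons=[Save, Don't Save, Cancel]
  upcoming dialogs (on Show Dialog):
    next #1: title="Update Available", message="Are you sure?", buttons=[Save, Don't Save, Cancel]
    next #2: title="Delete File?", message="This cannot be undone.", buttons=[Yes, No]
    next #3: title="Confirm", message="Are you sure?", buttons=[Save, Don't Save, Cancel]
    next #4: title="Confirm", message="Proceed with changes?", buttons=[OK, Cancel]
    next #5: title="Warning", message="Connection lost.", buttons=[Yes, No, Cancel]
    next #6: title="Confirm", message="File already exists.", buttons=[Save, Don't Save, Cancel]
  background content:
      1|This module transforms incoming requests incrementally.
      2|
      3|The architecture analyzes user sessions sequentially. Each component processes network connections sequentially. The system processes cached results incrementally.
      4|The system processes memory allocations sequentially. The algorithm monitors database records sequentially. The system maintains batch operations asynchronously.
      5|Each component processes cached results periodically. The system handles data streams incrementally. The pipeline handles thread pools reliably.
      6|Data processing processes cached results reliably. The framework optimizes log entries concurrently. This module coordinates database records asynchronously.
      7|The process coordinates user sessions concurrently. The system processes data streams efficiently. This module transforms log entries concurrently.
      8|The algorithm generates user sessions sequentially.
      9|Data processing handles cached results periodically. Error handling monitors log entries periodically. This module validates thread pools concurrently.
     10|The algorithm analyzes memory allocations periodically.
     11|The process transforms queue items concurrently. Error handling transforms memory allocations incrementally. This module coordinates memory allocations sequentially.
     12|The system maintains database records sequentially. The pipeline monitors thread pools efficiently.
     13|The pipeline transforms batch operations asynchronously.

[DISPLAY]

       ┏━━━━━━━━━━━━━━━━━━━━━━━━━━━━━━┓        
       ┃ CalendarWidget               ┃        
       ┠──────────────────────────────┨        
       ┃        February 2029         ┃        
       ┃Mo Tu We Th Fr Sa Su          ┃        
       ┃          1  2*  3*  4        ┃        
       ┃ 5*  6  7  8  9 10 11         ┃        
       ┃12 13 14 15 16 17 18          ┃        
━━━━━━━━━━━━━━━━━━━━━━━━━━━━┓         ┃        
alogModal                   ┃         ┃        
────────────────────────────┨         ┃        
s module transforms incoming┃         ┃        
─────────────────────────┐  ┃         ┃        
     Update Available    │r ┃━━━━━━━━━┛        
  Proceed with changes?  │ll┃                  
[Save]  Don't Save   Canc│ed┃                  
─────────────────────────┘he┃                  
 process coordinates user se┃                  
━━━━━━━━━━━━━━━━━━━━━━━━━━━━┛                  


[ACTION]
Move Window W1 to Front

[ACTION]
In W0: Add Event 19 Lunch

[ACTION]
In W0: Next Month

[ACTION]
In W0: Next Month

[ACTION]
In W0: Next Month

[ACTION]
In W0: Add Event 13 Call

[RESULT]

       ┏━━━━━━━━━━━━━━━━━━━━━━━━━━━━━━┓        
       ┃ CalendarWidget               ┃        
       ┠──────────────────────────────┨        
       ┃           May 2029           ┃        
       ┃Mo Tu We Th Fr Sa Su          ┃        
       ┃    1  2  3  4  5  6          ┃        
       ┃ 7  8  9 10 11 12 13*         ┃        
       ┃14 15 16 17 18 19 20          ┃        
━━━━━━━━━━━━━━━━━━━━━━━━━━━━┓         ┃        
alogModal                   ┃         ┃        
────────────────────────────┨         ┃        
s module transforms incoming┃         ┃        
─────────────────────────┐  ┃         ┃        
     Update Available    │r ┃━━━━━━━━━┛        
  Proceed with changes?  │ll┃                  
[Save]  Don't Save   Canc│ed┃                  
─────────────────────────┘he┃                  
 process coordinates user se┃                  
━━━━━━━━━━━━━━━━━━━━━━━━━━━━┛                  


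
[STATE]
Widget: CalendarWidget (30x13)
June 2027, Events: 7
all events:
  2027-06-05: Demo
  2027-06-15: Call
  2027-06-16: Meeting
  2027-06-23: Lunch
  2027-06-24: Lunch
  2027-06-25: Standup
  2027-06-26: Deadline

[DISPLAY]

          June 2027           
Mo Tu We Th Fr Sa Su          
    1  2  3  4  5*  6         
 7  8  9 10 11 12 13          
14 15* 16* 17 18 19 20        
21 22 23* 24* 25* 26* 27      
28 29 30                      
                              
                              
                              
                              
                              
                              


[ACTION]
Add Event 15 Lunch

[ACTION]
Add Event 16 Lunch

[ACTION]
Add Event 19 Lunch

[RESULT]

          June 2027           
Mo Tu We Th Fr Sa Su          
    1  2  3  4  5*  6         
 7  8  9 10 11 12 13          
14 15* 16* 17 18 19* 20       
21 22 23* 24* 25* 26* 27      
28 29 30                      
                              
                              
                              
                              
                              
                              


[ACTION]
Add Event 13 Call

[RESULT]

          June 2027           
Mo Tu We Th Fr Sa Su          
    1  2  3  4  5*  6         
 7  8  9 10 11 12 13*         
14 15* 16* 17 18 19* 20       
21 22 23* 24* 25* 26* 27      
28 29 30                      
                              
                              
                              
                              
                              
                              


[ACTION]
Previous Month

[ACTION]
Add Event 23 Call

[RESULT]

           May 2027           
Mo Tu We Th Fr Sa Su          
                1  2          
 3  4  5  6  7  8  9          
10 11 12 13 14 15 16          
17 18 19 20 21 22 23*         
24 25 26 27 28 29 30          
31                            
                              
                              
                              
                              
                              


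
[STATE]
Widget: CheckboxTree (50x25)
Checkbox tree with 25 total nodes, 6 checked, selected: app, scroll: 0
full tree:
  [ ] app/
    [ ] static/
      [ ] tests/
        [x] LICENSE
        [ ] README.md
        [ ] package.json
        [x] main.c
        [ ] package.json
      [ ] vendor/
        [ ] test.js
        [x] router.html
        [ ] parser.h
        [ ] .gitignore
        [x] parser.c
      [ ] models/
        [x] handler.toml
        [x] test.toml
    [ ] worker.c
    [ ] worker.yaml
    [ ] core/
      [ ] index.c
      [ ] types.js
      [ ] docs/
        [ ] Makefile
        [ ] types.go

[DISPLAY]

>[-] app/                                         
   [-] static/                                    
     [-] tests/                                   
       [x] LICENSE                                
       [ ] README.md                              
       [ ] package.json                           
       [x] main.c                                 
       [ ] package.json                           
     [-] vendor/                                  
       [ ] test.js                                
       [x] router.html                            
       [ ] parser.h                               
       [ ] .gitignore                             
       [x] parser.c                               
     [x] models/                                  
       [x] handler.toml                           
       [x] test.toml                              
   [ ] worker.c                                   
   [ ] worker.yaml                                
   [ ] core/                                      
     [ ] index.c                                  
     [ ] types.js                                 
     [ ] docs/                                    
       [ ] Makefile                               
       [ ] types.go                               


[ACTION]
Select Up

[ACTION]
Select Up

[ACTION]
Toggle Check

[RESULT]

>[x] app/                                         
   [x] static/                                    
     [x] tests/                                   
       [x] LICENSE                                
       [x] README.md                              
       [x] package.json                           
       [x] main.c                                 
       [x] package.json                           
     [x] vendor/                                  
       [x] test.js                                
       [x] router.html                            
       [x] parser.h                               
       [x] .gitignore                             
       [x] parser.c                               
     [x] models/                                  
       [x] handler.toml                           
       [x] test.toml                              
   [x] worker.c                                   
   [x] worker.yaml                                
   [x] core/                                      
     [x] index.c                                  
     [x] types.js                                 
     [x] docs/                                    
       [x] Makefile                               
       [x] types.go                               


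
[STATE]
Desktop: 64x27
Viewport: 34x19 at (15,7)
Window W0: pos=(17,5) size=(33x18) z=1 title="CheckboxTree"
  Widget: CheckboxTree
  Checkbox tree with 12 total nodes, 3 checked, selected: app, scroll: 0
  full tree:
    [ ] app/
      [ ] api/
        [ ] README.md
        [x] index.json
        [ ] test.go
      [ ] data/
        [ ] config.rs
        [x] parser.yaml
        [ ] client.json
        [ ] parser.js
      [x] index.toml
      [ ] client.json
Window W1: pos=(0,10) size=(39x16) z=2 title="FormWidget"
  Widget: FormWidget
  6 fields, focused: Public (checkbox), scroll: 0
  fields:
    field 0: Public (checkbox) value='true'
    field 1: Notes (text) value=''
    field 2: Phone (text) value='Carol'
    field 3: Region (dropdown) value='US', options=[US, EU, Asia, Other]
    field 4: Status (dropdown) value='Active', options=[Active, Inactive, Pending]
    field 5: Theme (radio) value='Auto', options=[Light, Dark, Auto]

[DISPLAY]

  ┠───────────────────────────────
  ┃>[-] app/                      
  ┃   [-] api/                    
━━━━━━━━━━━━━━━━━━━━━━━┓          
                       ┃          
───────────────────────┨          
[x]                    ┃          
[                     ]┃          
[Carol                ]┃          
[US                  ▼]┃          
[Active              ▼]┃          
( ) Light  ( ) Dark  (●┃          
                       ┃          
                       ┃          
                       ┃          
                       ┃━━━━━━━━━━
                       ┃          
                       ┃          
━━━━━━━━━━━━━━━━━━━━━━━┛          


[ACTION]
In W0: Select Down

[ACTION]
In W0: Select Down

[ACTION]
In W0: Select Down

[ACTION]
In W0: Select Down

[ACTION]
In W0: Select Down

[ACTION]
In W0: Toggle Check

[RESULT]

  ┠───────────────────────────────
  ┃ [-] app/                      
  ┃   [-] api/                    
━━━━━━━━━━━━━━━━━━━━━━━┓          
                       ┃          
───────────────────────┨          
[x]                    ┃          
[                     ]┃          
[Carol                ]┃          
[US                  ▼]┃          
[Active              ▼]┃          
( ) Light  ( ) Dark  (●┃          
                       ┃          
                       ┃          
                       ┃          
                       ┃━━━━━━━━━━
                       ┃          
                       ┃          
━━━━━━━━━━━━━━━━━━━━━━━┛          


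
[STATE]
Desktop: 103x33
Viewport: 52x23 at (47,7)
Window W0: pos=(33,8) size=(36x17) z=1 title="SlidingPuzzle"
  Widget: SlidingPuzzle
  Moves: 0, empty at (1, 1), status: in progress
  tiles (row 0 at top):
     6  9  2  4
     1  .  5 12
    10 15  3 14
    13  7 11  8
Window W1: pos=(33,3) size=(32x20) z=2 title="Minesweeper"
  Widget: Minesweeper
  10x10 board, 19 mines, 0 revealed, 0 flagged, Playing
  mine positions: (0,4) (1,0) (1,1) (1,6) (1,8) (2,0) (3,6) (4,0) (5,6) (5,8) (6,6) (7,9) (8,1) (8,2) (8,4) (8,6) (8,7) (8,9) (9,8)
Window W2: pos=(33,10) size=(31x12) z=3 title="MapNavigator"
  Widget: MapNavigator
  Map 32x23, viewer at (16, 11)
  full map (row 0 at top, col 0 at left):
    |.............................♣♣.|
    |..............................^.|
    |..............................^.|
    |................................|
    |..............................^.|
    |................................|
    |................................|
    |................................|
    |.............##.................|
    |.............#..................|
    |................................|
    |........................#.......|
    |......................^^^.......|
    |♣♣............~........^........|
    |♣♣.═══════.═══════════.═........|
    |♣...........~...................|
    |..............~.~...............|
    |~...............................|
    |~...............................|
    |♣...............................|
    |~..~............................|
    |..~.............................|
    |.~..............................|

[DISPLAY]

                 ┃                                  
                 ┃━━━┓                              
                 ┃   ┃                              
━━━━━━━━━━━━━━━━┓┃───┨                              
                ┃┃   ┃                              
────────────────┨┃   ┃                              
................┃┃   ┃                              
................┃┃   ┃                              
................┃┃   ┃                              
................┃┃   ┃                              
.@.......#......┃┃   ┃                              
.......^^^......┃┃   ┃                              
........^.......┃┃   ┃                              
═══════.═.......┃┃   ┃                              
━━━━━━━━━━━━━━━━┛┃   ┃                              
━━━━━━━━━━━━━━━━━┛   ┃                              
                     ┃                              
━━━━━━━━━━━━━━━━━━━━━┛                              
                                                    
                                                    
                                                    
                                                    
                                                    


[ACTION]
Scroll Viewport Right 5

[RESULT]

             ┃                                      
             ┃━━━┓                                  
             ┃   ┃                                  
━━━━━━━━━━━━┓┃───┨                                  
            ┃┃   ┃                                  
────────────┨┃   ┃                                  
............┃┃   ┃                                  
............┃┃   ┃                                  
............┃┃   ┃                                  
............┃┃   ┃                                  
.....#......┃┃   ┃                                  
...^^^......┃┃   ┃                                  
....^.......┃┃   ┃                                  
═══.═.......┃┃   ┃                                  
━━━━━━━━━━━━┛┃   ┃                                  
━━━━━━━━━━━━━┛   ┃                                  
                 ┃                                  
━━━━━━━━━━━━━━━━━┛                                  
                                                    
                                                    
                                                    
                                                    
                                                    


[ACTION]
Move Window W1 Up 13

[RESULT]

             ┃                                      
             ┃━━━┓                                  
             ┃   ┃                                  
━━━━━━━━━━━━┓┃───┨                                  
            ┃┃   ┃                                  
────────────┨┃   ┃                                  
............┃┃   ┃                                  
............┃┃   ┃                                  
............┃┃   ┃                                  
............┃┃   ┃                                  
.....#......┃┃   ┃                                  
...^^^......┃┃   ┃                                  
....^.......┃┛   ┃                                  
═══.═.......┃    ┃                                  
━━━━━━━━━━━━┛    ┃                                  
                 ┃                                  
                 ┃                                  
━━━━━━━━━━━━━━━━━┛                                  
                                                    
                                                    
                                                    
                                                    
                                                    


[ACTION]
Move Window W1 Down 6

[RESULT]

             ┃                                      
─────────────┨━━━┓                                  
             ┃   ┃                                  
━━━━━━━━━━━━┓┃───┨                                  
            ┃┃   ┃                                  
────────────┨┃   ┃                                  
............┃┃   ┃                                  
............┃┃   ┃                                  
............┃┃   ┃                                  
............┃┃   ┃                                  
.....#......┃┃   ┃                                  
...^^^......┃┃   ┃                                  
....^.......┃┃   ┃                                  
═══.═.......┃┃   ┃                                  
━━━━━━━━━━━━┛┃   ┃                                  
             ┃   ┃                                  
             ┃   ┃                                  
             ┃━━━┛                                  
━━━━━━━━━━━━━┛                                      
                                                    
                                                    
                                                    
                                                    


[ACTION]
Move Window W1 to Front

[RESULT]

             ┃                                      
─────────────┨━━━┓                                  
             ┃   ┃                                  
             ┃───┨                                  
             ┃   ┃                                  
             ┃   ┃                                  
             ┃   ┃                                  
             ┃   ┃                                  
             ┃   ┃                                  
             ┃   ┃                                  
             ┃   ┃                                  
             ┃   ┃                                  
             ┃   ┃                                  
             ┃   ┃                                  
             ┃   ┃                                  
             ┃   ┃                                  
             ┃   ┃                                  
             ┃━━━┛                                  
━━━━━━━━━━━━━┛                                      
                                                    
                                                    
                                                    
                                                    
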